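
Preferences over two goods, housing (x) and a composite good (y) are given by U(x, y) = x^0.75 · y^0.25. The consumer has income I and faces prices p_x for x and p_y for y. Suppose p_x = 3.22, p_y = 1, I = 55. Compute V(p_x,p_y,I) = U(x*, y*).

The MRS is 3·y/x. Set MRS = p_x/p_y.
So 0.75·p_y·y = 0.25·p_x·x; combined with the budget, a share 0.75 of income goes to x.
Demand: x*(p_x,p_y,I) = 0.75·I/p_x and y* = 0.25·I/p_y.
At p_x=3.22, p_y=1, I=55: x* = 0.75·55/3.22 = 12.8106, y* = 13.75.
Utility at the optimum: U(12.8106, 13.75) = 13.0392.

V = 13.0392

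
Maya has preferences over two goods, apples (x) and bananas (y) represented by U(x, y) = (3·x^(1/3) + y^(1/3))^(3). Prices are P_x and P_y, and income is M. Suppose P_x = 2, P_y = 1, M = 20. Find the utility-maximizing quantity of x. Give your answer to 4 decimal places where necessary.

MU_x ∝ 3·x^(-2/3), MU_y ∝ y^(-2/3), so MRS = 3·(y/x)^(2/3) = P_x/P_y.
Solve for the ratio: y/x = [(1/3)·P_x/P_y]^(1.5).
Substitute y = (y/x)·x into the budget: x* = M/(P_x + P_y·(y/x)).
Numerically y/x = 0.544331, so x* = 20/(2 + 1·0.544331) = 7.8606.

x* = 7.8606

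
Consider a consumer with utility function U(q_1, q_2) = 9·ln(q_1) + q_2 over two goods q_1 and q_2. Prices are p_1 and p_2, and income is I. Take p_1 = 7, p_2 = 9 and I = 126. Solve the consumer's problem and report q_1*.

At the given prices: q_1* = 9·9/7 = 11.5714.

q_1* = 11.5714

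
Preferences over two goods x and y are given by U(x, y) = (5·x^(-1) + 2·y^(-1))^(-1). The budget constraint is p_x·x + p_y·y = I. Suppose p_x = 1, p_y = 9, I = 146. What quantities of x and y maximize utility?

From the CES first-order condition, (5/2)·(y/x)^(2) = p_x/p_y.
Hence y/x = ((2/5)·p_x/p_y)^(1/(2)), i.e. raised to the 0.5 power.
With the ratio pinned down, the budget gives x* = I/(p_x + p_y·(y/x)) and y* = (y/x)·x*.
Numerically y/x = 0.210819, so x* = 146/(1 + 9·0.210819) = 50.3906 and y* = 0.210819·50.3906 = 10.6233.

x* = 50.3906, y* = 10.6233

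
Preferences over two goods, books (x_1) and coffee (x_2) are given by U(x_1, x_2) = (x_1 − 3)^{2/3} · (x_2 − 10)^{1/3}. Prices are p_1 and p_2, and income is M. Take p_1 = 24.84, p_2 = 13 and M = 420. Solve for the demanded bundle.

x_1* = 8.7831, x_2* = 15.5251

Substituting into the budget: x_1* = 3 + 2/3·(M − 3·p_1 − 10·p_2)/p_1, and x_2* = 10 + 1/3·(…)/p_2.
Discretionary income = 420 − 3·24.84 − 10·13 = 215.48; x_1* = 3 + 2/3·215.48/24.84 = 8.7831; x_2* = 10 + 1/3·215.48/13 = 15.5251.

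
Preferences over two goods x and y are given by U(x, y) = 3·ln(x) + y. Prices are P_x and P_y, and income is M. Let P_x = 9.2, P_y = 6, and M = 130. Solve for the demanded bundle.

MU_x = 3/x, MU_y = 1. Tangency: 3/x = P_x/P_y.
So x*(P_x,P_y) = 3·P_y/P_x, independent of income; and y* = (M − 3·P_y)/P_y.
At the given prices: x* = 3·6/9.2 = 1.9565, and y* = 18.6667.

x* = 1.9565, y* = 18.6667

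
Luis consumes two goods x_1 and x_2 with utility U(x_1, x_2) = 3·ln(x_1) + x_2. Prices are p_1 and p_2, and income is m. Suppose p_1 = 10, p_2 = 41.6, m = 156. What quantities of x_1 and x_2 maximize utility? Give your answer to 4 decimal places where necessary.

x_1* = 12.48, x_2* = 0.75

Set MRS = p_1/p_2: (3/x_1)/1 = p_1/p_2.
So x_1*(p_1,p_2) = 3·p_2/p_1, independent of income; and x_2* = (m − 3·p_2)/p_2.
At the given prices: x_1* = 3·41.6/10 = 12.48, and x_2* = 0.75.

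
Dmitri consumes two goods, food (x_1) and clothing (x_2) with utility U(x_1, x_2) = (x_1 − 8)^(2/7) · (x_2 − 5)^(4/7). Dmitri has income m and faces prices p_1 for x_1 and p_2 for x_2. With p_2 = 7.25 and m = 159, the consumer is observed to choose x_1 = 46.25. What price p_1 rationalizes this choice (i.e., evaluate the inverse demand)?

MRS = (1/2)·(x_2−5)/(x_1−8). Tangency with p_1/p_2 gives x_2−5 = 2·(p_1/p_2)·(x_1−8).
Substituting into the budget: x_1* = 8 + 1/3·(m − 8·p_1 − 5·p_2)/p_1, and x_2* = 5 + 2/3·(…)/p_2.
Set x_1* = 46.25 in the demand function and solve for p_1: p_1 = 1.

p_1 = 1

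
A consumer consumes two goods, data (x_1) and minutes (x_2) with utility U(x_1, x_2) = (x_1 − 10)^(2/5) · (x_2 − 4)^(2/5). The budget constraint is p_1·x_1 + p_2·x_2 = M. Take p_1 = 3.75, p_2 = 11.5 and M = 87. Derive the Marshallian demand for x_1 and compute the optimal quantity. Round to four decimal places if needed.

MRS = (x_2−4)/(x_1−10). Tangency with p_1/p_2 gives x_2−4 = (p_1/p_2)·(x_1−10).
Substituting into the budget: x_1* = 10 + 0.5·(M − 10·p_1 − 4·p_2)/p_1, and x_2* = 4 + 0.5·(…)/p_2.
Discretionary income = 87 − 10·3.75 − 4·11.5 = 3.5; x_1* = 10 + 0.5·3.5/3.75 = 10.4667.

x_1* = 10.4667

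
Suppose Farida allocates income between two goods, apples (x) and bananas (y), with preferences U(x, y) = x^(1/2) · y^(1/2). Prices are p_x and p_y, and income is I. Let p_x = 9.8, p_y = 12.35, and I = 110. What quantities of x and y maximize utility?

x* = 5.6122, y* = 4.4534

At p_x=9.8, p_y=12.35, I=110: x* = 0.5·110/9.8 = 5.6122, y* = 4.4534.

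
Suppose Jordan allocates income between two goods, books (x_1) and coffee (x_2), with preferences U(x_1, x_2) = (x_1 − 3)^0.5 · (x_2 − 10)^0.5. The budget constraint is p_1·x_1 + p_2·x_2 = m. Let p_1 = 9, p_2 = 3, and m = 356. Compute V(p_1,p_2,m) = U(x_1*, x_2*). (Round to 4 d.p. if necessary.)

V = 28.7713

This is Cobb-Douglas in (x_1−3, x_2−10): tangency gives 0.5·p_2·(x_2−10) = 0.5·p_1·(x_1−3).
After buying the subsistence bundle (3, 10), a share 0.5 of the remaining income goes to x_1: x_1* = 3 + 0.5·(m − 3p_1 − 10p_2)/p_1.
Discretionary income = 356 − 3·9 − 10·3 = 299; x_1* = 3 + 0.5·299/9 = 19.6111; x_2* = 10 + 0.5·299/3 = 59.8333.
Utility at the optimum: U(19.6111, 59.8333) = 28.7713.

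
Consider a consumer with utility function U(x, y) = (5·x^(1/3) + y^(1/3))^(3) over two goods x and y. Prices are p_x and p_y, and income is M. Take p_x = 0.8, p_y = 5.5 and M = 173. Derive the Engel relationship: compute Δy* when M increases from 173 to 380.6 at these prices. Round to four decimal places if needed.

Δy* = 1.2451

From the CES first-order condition, 5·(y/x)^(2/3) = p_x/p_y.
Solve for the ratio: y/x = [(1/5)·p_x/p_y]^(1.5).
With the ratio pinned down, the budget gives x* = M/(p_x + p_y·(y/x)) and y* = (y/x)·x*.
Numerically y/x = 0.004962, so x* = 173/(0.8 + 5.5·0.004962) = 209.1166 and y* = 0.004962·209.1166 = 1.0376.
At M' = 380.6: y* = 2.2827. Change: 2.2827 − 1.0376 = 1.2451.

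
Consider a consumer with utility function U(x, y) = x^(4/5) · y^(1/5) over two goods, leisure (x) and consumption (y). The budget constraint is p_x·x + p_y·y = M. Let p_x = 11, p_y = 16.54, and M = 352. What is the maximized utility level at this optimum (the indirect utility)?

MU_x/MU_y = (0.8·y)/(0.2·x); tangency sets this equal to p_x/p_y.
So 0.8·p_y·y = 0.2·p_x·x; combined with the budget, a share 0.8 of income goes to x.
Demand: x*(p_x,p_y,M) = 0.8·M/p_x and y* = 0.2·M/p_y.
At p_x=11, p_y=16.54, M=352: x* = 0.8·352/11 = 25.6, y* = 4.2563.
Utility at the optimum: U(25.6, 4.2563) = 17.8813.

V = 17.8813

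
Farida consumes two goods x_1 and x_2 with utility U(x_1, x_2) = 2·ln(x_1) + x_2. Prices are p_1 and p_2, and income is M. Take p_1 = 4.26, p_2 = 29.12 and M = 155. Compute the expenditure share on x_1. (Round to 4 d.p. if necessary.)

MU_x_1 = 2/x_1, MU_x_2 = 1. Tangency: 2/x_1 = p_1/p_2.
So x_1*(p_1,p_2) = 2·p_2/p_1, independent of income; and x_2* = (M − 2·p_2)/p_2.
At the given prices: x_1* = 2·29.12/4.26 = 13.6714, and x_2* = 3.3228.
Expenditure on x_1: 4.26·13.6714 = 58.24; share = 0.3757.

share on x_1 = 0.3757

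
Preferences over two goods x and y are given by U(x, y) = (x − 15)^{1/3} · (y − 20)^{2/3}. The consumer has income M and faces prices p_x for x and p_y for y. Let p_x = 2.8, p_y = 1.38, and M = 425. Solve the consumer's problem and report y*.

Substituting into the budget: x* = 15 + 1/3·(M − 15·p_x − 20·p_y)/p_x, and y* = 20 + 2/3·(…)/p_y.
Discretionary income = 425 − 15·2.8 − 20·1.38 = 355.4; y* = 20 + 2/3·355.4/1.38 = 191.6908.

y* = 191.6908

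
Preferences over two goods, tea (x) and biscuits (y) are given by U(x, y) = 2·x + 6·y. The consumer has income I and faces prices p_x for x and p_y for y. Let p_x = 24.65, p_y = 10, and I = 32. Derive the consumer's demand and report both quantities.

Linear utility — the consumer picks whichever good has higher MU/price: 2/24.65 = 0.0811 vs 6/10 = 0.6.
y gives more utility per dollar, so spend all income on y: y* = I/p_y, x* = 0.
Numerically: x* = 0, y* = 3.2.

x* = 0, y* = 3.2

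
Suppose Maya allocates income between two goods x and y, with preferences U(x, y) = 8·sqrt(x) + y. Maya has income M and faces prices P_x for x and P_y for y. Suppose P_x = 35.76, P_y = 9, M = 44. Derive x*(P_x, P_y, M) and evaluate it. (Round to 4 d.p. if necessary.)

Solve: √x = 4·P_y/P_x, so x*(P_x,P_y) = (4·P_y/P_x)², and y* = (M − P_x·x*)/P_y.
Plugging in: x* = (4·9/35.76)² = 1.0135.

x* = 1.0135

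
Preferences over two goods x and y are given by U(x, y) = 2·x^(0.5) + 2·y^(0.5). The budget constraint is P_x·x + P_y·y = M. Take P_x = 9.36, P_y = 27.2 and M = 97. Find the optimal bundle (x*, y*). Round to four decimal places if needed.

MU_x ∝ 2·x^(-0.5), MU_y ∝ 2·y^(-0.5), so MRS = (y/x)^(0.5) = P_x/P_y.
Solve for the ratio: y/x = [P_x/P_y]^(2).
Substitute y = (y/x)·x into the budget: x* = M/(P_x + P_y·(y/x)).
Numerically y/x = 0.118417, so x* = 97/(9.36 + 27.2·0.118417) = 7.7101 and y* = 0.118417·7.7101 = 0.913.

x* = 7.7101, y* = 0.913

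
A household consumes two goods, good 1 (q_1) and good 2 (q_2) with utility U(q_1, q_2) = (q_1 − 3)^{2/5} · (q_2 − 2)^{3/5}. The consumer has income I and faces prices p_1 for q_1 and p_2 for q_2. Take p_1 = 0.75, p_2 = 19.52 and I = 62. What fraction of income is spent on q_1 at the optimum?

share on q_1 = 0.1699

After buying the subsistence bundle (3, 2), a share 0.4 of the remaining income goes to q_1: q_1* = 3 + 0.4·(I − 3p_1 − 2p_2)/p_1.
Discretionary income = 62 − 3·0.75 − 2·19.52 = 20.71; q_1* = 3 + 0.4·20.71/0.75 = 14.0453; q_2* = 2 + 0.6·20.71/19.52 = 2.6366.
Expenditure on q_1: 0.75·14.0453 = 10.534; share = 0.1699.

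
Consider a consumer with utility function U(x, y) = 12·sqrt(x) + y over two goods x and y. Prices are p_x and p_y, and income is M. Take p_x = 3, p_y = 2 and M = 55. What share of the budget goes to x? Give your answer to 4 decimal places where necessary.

share on x = 0.8727

Thus x* = (6·p_y/p_x)² — independent of M — with the rest of income spent on y.
Plugging in: x* = (6·2/3)² = 16, y* = 3.5.
Expenditure on x: 3·16 = 48; share = 0.8727.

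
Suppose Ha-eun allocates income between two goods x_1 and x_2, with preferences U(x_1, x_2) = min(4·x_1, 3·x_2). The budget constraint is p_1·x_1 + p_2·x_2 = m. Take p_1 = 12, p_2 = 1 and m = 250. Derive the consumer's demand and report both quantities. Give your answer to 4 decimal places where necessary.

x_1* = 18.75, x_2* = 25

Demand: x_1*(p_1,p_2,m) = 3·m/(3·p_1 + 4·p_2), x_2* = 4·m/(3·p_1 + 4·p_2).
Here 3·12 + 4·1 = 40, giving x_1* = 18.75 and x_2* = 25.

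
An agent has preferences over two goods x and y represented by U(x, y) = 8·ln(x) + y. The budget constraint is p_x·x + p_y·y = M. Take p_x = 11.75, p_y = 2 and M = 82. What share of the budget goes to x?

share on x = 0.1951

Set MRS = p_x/p_y: (8/x)/1 = p_x/p_y.
So x*(p_x,p_y) = 8·p_y/p_x, independent of income; and y* = (M − 8·p_y)/p_y.
At the given prices: x* = 8·2/11.75 = 1.3617, and y* = 33.
Expenditure on x: 11.75·1.3617 = 16; share = 0.1951.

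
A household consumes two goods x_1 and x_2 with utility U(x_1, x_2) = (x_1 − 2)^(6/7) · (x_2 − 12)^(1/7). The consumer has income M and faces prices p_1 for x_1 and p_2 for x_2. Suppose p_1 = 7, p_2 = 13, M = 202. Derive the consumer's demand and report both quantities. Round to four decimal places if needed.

Let x_1' = x_1−2, x_2' = x_2−12. MRS = 6·x_2'/x_1' = p_1/p_2.
Substituting into the budget: x_1* = 2 + 6/7·(M − 2·p_1 − 12·p_2)/p_1, and x_2* = 12 + 1/7·(…)/p_2.
Discretionary income = 202 − 2·7 − 12·13 = 32; x_1* = 2 + 6/7·32/7 = 5.9184; x_2* = 12 + 1/7·32/13 = 12.3516.

x_1* = 5.9184, x_2* = 12.3516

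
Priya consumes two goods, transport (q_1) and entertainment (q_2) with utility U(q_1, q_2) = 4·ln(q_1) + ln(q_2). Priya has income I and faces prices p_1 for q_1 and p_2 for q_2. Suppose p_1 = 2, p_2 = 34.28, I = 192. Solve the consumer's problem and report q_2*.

Demand: q_1*(p_1,p_2,I) = 0.8·I/p_1 and q_2* = 0.2·I/p_2.
At p_1=2, p_2=34.28, I=192: q_2* = 0.2·192/34.28 = 1.1202.

q_2* = 1.1202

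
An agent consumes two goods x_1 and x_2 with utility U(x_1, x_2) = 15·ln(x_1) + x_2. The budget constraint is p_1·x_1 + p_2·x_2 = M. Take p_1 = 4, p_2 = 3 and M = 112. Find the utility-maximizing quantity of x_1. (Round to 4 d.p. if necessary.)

MU_x_1 = 15/x_1, MU_x_2 = 1. Tangency: 15/x_1 = p_1/p_2.
So x_1*(p_1,p_2) = 15·p_2/p_1, independent of income; and x_2* = (M − 15·p_2)/p_2.
At the given prices: x_1* = 15·3/4 = 11.25.

x_1* = 11.25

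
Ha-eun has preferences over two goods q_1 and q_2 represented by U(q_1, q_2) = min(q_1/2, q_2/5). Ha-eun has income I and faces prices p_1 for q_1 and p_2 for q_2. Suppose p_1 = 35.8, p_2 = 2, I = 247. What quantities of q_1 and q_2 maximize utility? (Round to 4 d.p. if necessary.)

Leontief preferences: the optimum is at the kink where q_1/2 = q_2/5, i.e. q_2 = (5/2)·q_1.
Budget: p_1·q_1 + p_2·(5/2)·q_1 = I, so (2·p_1 + 5·p_2)·q_1 = 2·I.
Demand: q_1*(p_1,p_2,I) = 2·I/(2·p_1 + 5·p_2), q_2* = 5·I/(2·p_1 + 5·p_2).
Here 2·35.8 + 5·2 = 81.6, giving q_1* = 6.0539 and q_2* = 15.1348.

q_1* = 6.0539, q_2* = 15.1348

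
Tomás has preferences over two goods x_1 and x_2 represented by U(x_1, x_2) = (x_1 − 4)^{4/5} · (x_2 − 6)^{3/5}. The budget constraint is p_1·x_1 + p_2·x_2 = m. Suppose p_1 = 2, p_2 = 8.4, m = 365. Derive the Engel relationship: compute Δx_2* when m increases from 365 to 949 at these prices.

MRS = (4/3)·(x_2−6)/(x_1−4). Tangency with p_1/p_2 gives x_2−6 = (3/4)·(p_1/p_2)·(x_1−4).
Substituting into the budget: x_1* = 4 + 4/7·(m − 4·p_1 − 6·p_2)/p_1, and x_2* = 6 + 3/7·(…)/p_2.
Discretionary income = 365 − 4·2 − 6·8.4 = 306.6; x_2* = 6 + 3/7·306.6/8.4 = 21.6429.
At m' = 949: x_2* = 51.4388. Change: 51.4388 − 21.6429 = 29.7959.

Δx_2* = 29.7959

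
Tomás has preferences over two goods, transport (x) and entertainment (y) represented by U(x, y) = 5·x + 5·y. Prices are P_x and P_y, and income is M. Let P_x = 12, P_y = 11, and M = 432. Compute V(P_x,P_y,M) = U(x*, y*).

y gives more utility per dollar, so spend all income on y: y* = M/P_y, x* = 0.
Numerically: x* = 0, y* = 39.2727.
Utility at the optimum: U(0, 39.2727) = 196.3636.

V = 196.3636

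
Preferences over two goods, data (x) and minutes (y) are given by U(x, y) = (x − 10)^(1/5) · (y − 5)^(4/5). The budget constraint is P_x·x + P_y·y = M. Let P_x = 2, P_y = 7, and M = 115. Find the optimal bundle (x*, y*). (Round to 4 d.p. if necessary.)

x* = 16, y* = 11.8571

After buying the subsistence bundle (10, 5), a share 0.2 of the remaining income goes to x: x* = 10 + 0.2·(M − 10P_x − 5P_y)/P_x.
Discretionary income = 115 − 10·2 − 5·7 = 60; x* = 10 + 0.2·60/2 = 16; y* = 5 + 0.8·60/7 = 11.8571.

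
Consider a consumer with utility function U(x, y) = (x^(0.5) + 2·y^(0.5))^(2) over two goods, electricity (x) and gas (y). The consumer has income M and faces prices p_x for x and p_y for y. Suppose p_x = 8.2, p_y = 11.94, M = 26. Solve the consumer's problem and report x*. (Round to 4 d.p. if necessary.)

x* = 0.8462

MU_x ∝ x^(-0.5), MU_y ∝ 2·y^(-0.5), so MRS = (1/2)·(y/x)^(0.5) = p_x/p_y.
Hence y/x = (2·p_x/p_y)^(1/(0.5)), i.e. raised to the 2 power.
With the ratio pinned down, the budget gives x* = M/(p_x + p_y·(y/x)) and y* = (y/x)·x*.
Numerically y/x = 1.886597, so x* = 26/(8.2 + 11.94·1.886597) = 0.8462.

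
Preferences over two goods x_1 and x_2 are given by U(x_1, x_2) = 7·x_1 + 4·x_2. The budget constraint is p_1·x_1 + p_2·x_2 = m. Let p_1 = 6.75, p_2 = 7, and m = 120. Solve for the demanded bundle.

x_1* = 17.7778, x_2* = 0

Linear utility — the consumer picks whichever good has higher MU/price: 7/6.75 = 1.037 vs 4/7 = 0.5714.
x_1 gives more utility per dollar, so spend all income on x_1: x_1* = m/p_1, x_2* = 0.
Numerically: x_1* = 17.7778, x_2* = 0.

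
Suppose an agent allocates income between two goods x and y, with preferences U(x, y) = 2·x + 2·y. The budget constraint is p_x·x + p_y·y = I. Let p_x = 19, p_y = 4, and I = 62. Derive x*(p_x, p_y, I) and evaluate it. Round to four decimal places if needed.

Perfect substitutes: compare marginal utility per dollar. 2/p_x vs 2/p_y → 0.1053 vs 0.5.
y gives more utility per dollar, so spend all income on y: y* = I/p_y, x* = 0.
Numerically: x* = 0, y* = 15.5.

x* = 0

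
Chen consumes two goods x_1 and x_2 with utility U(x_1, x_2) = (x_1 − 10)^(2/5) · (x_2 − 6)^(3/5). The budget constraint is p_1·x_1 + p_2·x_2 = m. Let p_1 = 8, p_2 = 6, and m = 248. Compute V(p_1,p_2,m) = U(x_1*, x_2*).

V = 10.0037

MRS = (2/3)·(x_2−6)/(x_1−10). Tangency with p_1/p_2 gives x_2−6 = (3/2)·(p_1/p_2)·(x_1−10).
Substituting into the budget: x_1* = 10 + 0.4·(m − 10·p_1 − 6·p_2)/p_1, and x_2* = 6 + 0.6·(…)/p_2.
Discretionary income = 248 − 10·8 − 6·6 = 132; x_1* = 10 + 0.4·132/8 = 16.6; x_2* = 6 + 0.6·132/6 = 19.2.
Utility at the optimum: U(16.6, 19.2) = 10.0037.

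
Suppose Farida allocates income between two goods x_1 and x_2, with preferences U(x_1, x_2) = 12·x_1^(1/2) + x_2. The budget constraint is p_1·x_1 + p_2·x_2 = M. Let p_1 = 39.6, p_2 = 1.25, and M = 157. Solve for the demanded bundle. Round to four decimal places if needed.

x_1* = 0.0359, x_2* = 124.4636

Utility is quasi-linear in x_2; the FOC for x_1 is 6/√x_1 = p_1/p_2.
Thus x_1* = (6·p_2/p_1)² — independent of M — with the rest of income spent on x_2.
Plugging in: x_1* = (6·1.25/39.6)² = 0.0359, x_2* = 124.4636.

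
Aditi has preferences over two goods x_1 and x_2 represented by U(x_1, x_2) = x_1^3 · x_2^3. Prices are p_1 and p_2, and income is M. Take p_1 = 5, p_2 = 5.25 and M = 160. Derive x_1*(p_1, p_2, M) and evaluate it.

Demand: x_1*(p_1,p_2,M) = 0.5·M/p_1 and x_2* = 0.5·M/p_2.
At p_1=5, p_2=5.25, M=160: x_1* = 0.5·160/5 = 16.

x_1* = 16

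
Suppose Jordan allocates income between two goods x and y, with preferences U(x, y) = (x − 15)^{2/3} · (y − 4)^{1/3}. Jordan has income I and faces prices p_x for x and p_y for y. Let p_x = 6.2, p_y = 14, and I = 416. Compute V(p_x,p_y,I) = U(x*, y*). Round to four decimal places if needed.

Let x' = x−15, y' = y−4. MRS = 2·y'/x' = p_x/p_y.
After buying the subsistence bundle (15, 4), a share 2/3 of the remaining income goes to x: x* = 15 + 2/3·(I − 15p_x − 4p_y)/p_x.
Discretionary income = 416 − 15·6.2 − 4·14 = 267; x* = 15 + 2/3·267/6.2 = 43.7097; y* = 4 + 1/3·267/14 = 10.3571.
Utility at the optimum: U(43.7097, 10.3571) = 17.3689.

V = 17.3689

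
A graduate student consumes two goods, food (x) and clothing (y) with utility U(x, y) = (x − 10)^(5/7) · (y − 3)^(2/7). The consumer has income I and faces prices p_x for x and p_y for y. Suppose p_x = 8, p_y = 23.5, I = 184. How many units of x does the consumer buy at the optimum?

Discretionary income = 184 − 10·8 − 3·23.5 = 33.5; x* = 10 + 5/7·33.5/8 = 12.9911.

x* = 12.9911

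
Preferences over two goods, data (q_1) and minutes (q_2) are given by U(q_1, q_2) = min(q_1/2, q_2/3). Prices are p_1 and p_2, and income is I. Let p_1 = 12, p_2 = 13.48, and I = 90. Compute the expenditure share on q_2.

share on q_2 = 0.6276

With perfect complements, no substitution: consume in ratio q_1:q_2 = 2:3.
Budget: p_1·q_1 + p_2·(3/2)·q_1 = I, so (2·p_1 + 3·p_2)·q_1 = 2·I.
Demand: q_1*(p_1,p_2,I) = 2·I/(2·p_1 + 3·p_2), q_2* = 3·I/(2·p_1 + 3·p_2).
Here 2·12 + 3·13.48 = 64.44, giving q_1* = 2.7933 and q_2* = 4.1899.
Expenditure on q_2: 13.48·4.1899 = 56.4804; share = 0.6276.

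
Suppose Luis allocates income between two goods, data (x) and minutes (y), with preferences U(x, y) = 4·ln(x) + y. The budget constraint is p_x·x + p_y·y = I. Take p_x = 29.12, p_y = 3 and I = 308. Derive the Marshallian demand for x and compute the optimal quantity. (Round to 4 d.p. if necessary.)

So x*(p_x,p_y) = 4·p_y/p_x, independent of income; and y* = (I − 4·p_y)/p_y.
At the given prices: x* = 4·3/29.12 = 0.4121.

x* = 0.4121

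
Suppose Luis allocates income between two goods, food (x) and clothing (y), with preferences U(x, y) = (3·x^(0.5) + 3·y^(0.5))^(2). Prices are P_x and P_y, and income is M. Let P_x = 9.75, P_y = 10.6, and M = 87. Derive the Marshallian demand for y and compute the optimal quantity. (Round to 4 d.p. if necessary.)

y* = 3.9324

MRS = MU_x/MU_y = (y/x)^(0.5). Set equal to P_x/P_y.
Hence y/x = (P_x/P_y)^(1/(0.5)), i.e. raised to the 2 power.
Substitute y = (y/x)·x into the budget: x* = M/(P_x + P_y·(y/x)).
Numerically y/x = 0.846053, so x* = 87/(9.75 + 10.6·0.846053) = 4.6479 and y* = 0.846053·4.6479 = 3.9324.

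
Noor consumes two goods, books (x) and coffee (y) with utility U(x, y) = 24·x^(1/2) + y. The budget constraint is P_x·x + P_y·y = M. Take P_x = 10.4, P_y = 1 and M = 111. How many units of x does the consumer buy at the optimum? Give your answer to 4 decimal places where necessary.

x* = 1.3314

Thus x* = (12·P_y/P_x)² — independent of M — with the rest of income spent on y.
Plugging in: x* = (12·1/10.4)² = 1.3314.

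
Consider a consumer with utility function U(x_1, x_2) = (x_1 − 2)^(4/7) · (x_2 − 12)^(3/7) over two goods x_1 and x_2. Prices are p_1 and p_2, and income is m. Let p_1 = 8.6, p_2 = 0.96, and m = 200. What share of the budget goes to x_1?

MRS = (4/3)·(x_2−12)/(x_1−2). Tangency with p_1/p_2 gives x_2−12 = (3/4)·(p_1/p_2)·(x_1−2).
Substituting into the budget: x_1* = 2 + 4/7·(m − 2·p_1 − 12·p_2)/p_1, and x_2* = 12 + 3/7·(…)/p_2.
Discretionary income = 200 − 2·8.6 − 12·0.96 = 171.28; x_1* = 2 + 4/7·171.28/8.6 = 13.3807; x_2* = 12 + 3/7·171.28/0.96 = 88.4643.
Expenditure on x_1: 8.6·13.3807 = 115.0743; share = 0.5754.

share on x_1 = 0.5754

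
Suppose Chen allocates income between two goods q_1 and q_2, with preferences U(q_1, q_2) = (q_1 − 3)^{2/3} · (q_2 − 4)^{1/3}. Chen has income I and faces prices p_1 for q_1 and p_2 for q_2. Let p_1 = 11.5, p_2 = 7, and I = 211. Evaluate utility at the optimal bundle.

After buying the subsistence bundle (3, 4), a share 2/3 of the remaining income goes to q_1: q_1* = 3 + 2/3·(I − 3p_1 − 4p_2)/p_1.
Discretionary income = 211 − 3·11.5 − 4·7 = 148.5; q_1* = 3 + 2/3·148.5/11.5 = 11.6087; q_2* = 4 + 1/3·148.5/7 = 11.0714.
Utility at the optimum: U(11.6087, 11.0714) = 8.0623.

V = 8.0623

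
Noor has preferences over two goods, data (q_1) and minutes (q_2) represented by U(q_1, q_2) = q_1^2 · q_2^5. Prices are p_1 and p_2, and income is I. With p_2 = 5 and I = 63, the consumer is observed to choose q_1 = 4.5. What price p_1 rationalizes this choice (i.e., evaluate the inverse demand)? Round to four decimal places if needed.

p_1 = 4

MU_q_1/MU_q_2 = (2·q_2)/(5·q_1); tangency sets this equal to p_1/p_2.
So 2·p_2·q_2 = 5·p_1·q_1; combined with the budget, a share 2/7 of income goes to q_1.
Demand: q_1*(p_1,p_2,I) = 2/7·I/p_1 and q_2* = 5/7·I/p_2.
Set q_1* = 4.5 in the demand function and solve for p_1: p_1 = 4.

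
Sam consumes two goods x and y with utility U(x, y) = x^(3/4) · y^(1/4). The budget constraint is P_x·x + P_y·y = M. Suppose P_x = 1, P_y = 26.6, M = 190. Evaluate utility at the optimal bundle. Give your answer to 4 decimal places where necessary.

The MRS is 3·y/x. Set MRS = P_x/P_y.
So 0.75·P_y·y = 0.25·P_x·x; combined with the budget, a share 0.75 of income goes to x.
Demand: x*(P_x,P_y,M) = 0.75·M/P_x and y* = 0.25·M/P_y.
At P_x=1, P_y=26.6, M=190: x* = 0.75·190/1 = 142.5, y* = 1.7857.
Utility at the optimum: U(142.5, 1.7857) = 47.6776.

V = 47.6776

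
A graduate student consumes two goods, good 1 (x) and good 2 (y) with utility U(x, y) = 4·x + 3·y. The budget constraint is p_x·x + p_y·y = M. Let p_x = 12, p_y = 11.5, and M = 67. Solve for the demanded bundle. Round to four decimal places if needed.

Perfect substitutes: compare marginal utility per dollar. 4/p_x vs 3/p_y → 0.3333 vs 0.2609.
x gives more utility per dollar, so spend all income on x: x* = M/p_x, y* = 0.
Numerically: x* = 5.5833, y* = 0.

x* = 5.5833, y* = 0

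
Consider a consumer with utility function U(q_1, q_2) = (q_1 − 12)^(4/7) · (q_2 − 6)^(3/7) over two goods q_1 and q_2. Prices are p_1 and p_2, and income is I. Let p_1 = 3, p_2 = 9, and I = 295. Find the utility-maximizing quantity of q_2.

q_2* = 15.7619

This is Cobb-Douglas in (q_1−12, q_2−6): tangency gives 4/7·p_2·(q_2−6) = 3/7·p_1·(q_1−12).
Substituting into the budget: q_1* = 12 + 4/7·(I − 12·p_1 − 6·p_2)/p_1, and q_2* = 6 + 3/7·(…)/p_2.
Discretionary income = 295 − 12·3 − 6·9 = 205; q_2* = 6 + 3/7·205/9 = 15.7619.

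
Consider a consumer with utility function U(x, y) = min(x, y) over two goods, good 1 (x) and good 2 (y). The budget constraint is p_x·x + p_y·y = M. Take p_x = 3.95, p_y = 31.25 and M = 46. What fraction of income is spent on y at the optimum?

share on y = 0.8878

Leontief preferences: the optimum is at the kink where x/1 = y/1, i.e. y = x.
Budget: p_x·x + p_y·x = M, so (p_x + p_y)·x = M.
Demand: x*(p_x,p_y,M) = M/(p_x + p_y), y* = M/(p_x + p_y).
Here 3.95 + 31.25 = 35.2, giving x* = 1.3068 and y* = 1.3068.
Expenditure on y: 31.25·1.3068 = 40.8381; share = 0.8878.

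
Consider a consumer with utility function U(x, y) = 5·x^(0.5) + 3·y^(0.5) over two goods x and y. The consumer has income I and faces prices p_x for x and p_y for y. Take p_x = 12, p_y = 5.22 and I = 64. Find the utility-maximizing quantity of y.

From the CES first-order condition, (5/3)·(y/x)^(0.5) = p_x/p_y.
Solve for the ratio: y/x = [(3/5)·p_x/p_y]^(2).
With the ratio pinned down, the budget gives x* = I/(p_x + p_y·(y/x)) and y* = (y/x)·x*.
Numerically y/x = 1.902497, so x* = 64/(12 + 5.22·1.902497) = 2.9182 and y* = 1.902497·2.9182 = 5.5519.

y* = 5.5519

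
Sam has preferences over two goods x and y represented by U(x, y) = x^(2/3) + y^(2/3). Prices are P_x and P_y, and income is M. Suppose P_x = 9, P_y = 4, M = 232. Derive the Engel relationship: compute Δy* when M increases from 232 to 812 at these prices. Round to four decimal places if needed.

Δy* = 121.0825

With the ratio pinned down, the budget gives x* = M/(P_x + P_y·(y/x)) and y* = (y/x)·x*.
Numerically y/x = 11.390625, so x* = 232/(9 + 4·11.390625) = 4.252 and y* = 11.390625·4.252 = 48.433.
At M' = 812: y* = 169.5155. Change: 169.5155 − 48.433 = 121.0825.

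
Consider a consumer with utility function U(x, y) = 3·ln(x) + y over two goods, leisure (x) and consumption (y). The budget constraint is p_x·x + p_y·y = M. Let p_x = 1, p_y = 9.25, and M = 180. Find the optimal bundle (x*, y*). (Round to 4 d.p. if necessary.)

MU_x = 3/x, MU_y = 1. Tangency: 3/x = p_x/p_y.
So x*(p_x,p_y) = 3·p_y/p_x, independent of income; and y* = (M − 3·p_y)/p_y.
At the given prices: x* = 3·9.25/1 = 27.75, and y* = 16.4595.

x* = 27.75, y* = 16.4595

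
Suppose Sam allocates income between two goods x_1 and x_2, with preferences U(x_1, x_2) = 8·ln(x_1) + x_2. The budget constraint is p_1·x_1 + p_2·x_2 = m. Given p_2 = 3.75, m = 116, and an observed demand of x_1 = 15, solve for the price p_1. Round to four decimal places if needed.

p_1 = 2

Set MRS = p_1/p_2: (8/x_1)/1 = p_1/p_2.
So x_1*(p_1,p_2) = 8·p_2/p_1, independent of income; and x_2* = (m − 8·p_2)/p_2.
Set x_1* = 15 in the demand function and solve for p_1: p_1 = 2.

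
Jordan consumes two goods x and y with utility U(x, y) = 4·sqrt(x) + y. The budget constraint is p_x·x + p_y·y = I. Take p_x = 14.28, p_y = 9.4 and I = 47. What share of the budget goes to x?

Utility is quasi-linear in y; the FOC for x is 2/√x = p_x/p_y.
Solve: √x = 2·p_y/p_x, so x*(p_x,p_y) = (2·p_y/p_x)², and y* = (I − p_x·x*)/p_y.
Plugging in: x* = (2·9.4/14.28)² = 1.7332, y* = 2.3669.
Expenditure on x: 14.28·1.7332 = 24.7507; share = 0.5266.

share on x = 0.5266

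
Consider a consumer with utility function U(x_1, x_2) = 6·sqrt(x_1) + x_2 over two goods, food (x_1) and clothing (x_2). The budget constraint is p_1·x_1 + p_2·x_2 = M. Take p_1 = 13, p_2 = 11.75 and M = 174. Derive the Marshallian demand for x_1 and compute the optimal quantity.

x_1* = 7.3524

Solve: √x_1 = 3·p_2/p_1, so x_1*(p_1,p_2) = (3·p_2/p_1)², and x_2* = (M − p_1·x_1*)/p_2.
Plugging in: x_1* = (3·11.75/13)² = 7.3524.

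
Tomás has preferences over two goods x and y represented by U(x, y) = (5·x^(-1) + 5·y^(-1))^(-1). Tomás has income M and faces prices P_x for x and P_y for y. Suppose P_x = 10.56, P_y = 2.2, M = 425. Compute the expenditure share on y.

From the CES first-order condition, (y/x)^(2) = P_x/P_y.
Solve for the ratio: y/x = [P_x/P_y]^(0.5).
With the ratio pinned down, the budget gives x* = M/(P_x + P_y·(y/x)) and y* = (y/x)·x*.
Numerically y/x = 2.19089, so x* = 425/(10.56 + 2.2·2.19089) = 27.6334 and y* = 2.19089·27.6334 = 60.5417.
Expenditure on y: 2.2·60.5417 = 133.1917; share = 0.3134.

share on y = 0.3134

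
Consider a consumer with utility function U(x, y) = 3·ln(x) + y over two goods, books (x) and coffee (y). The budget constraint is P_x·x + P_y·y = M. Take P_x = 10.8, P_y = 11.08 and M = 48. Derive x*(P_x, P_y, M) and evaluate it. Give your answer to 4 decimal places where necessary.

MU_x = 3/x, MU_y = 1. Tangency: 3/x = P_x/P_y.
So x*(P_x,P_y) = 3·P_y/P_x, independent of income; and y* = (M − 3·P_y)/P_y.
At the given prices: x* = 3·11.08/10.8 = 3.0778.

x* = 3.0778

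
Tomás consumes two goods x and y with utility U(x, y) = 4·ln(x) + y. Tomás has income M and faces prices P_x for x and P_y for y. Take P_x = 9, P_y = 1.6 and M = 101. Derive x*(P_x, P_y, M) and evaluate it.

x* = 0.7111

At the given prices: x* = 4·1.6/9 = 0.7111.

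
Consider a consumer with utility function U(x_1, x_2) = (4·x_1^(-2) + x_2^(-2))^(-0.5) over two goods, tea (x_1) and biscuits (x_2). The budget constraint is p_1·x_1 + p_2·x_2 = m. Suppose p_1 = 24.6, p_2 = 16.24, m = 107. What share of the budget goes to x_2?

MU_x_1 ∝ 4·x_1^(-3), MU_x_2 ∝ x_2^(-3), so MRS = 4·(x_2/x_1)^(3) = p_1/p_2.
Hence x_2/x_1 = ((1/4)·p_1/p_2)^(1/(3)), i.e. raised to the 1/3 power.
Substitute x_2 = (x_2/x_1)·x_1 into the budget: x_1* = m/(p_1 + p_2·(x_2/x_1)).
Numerically x_2/x_1 = 0.723485, so x_1* = 107/(24.6 + 16.24·0.723485) = 2.9437 and x_2* = 0.723485·2.9437 = 2.1297.
Expenditure on x_2: 16.24·2.1297 = 34.5862; share = 0.3232.

share on x_2 = 0.3232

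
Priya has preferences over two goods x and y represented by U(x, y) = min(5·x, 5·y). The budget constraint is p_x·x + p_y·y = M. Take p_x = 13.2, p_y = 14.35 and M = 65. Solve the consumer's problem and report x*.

With perfect complements, no substitution: consume in ratio x:y = 5:5.
Budget: p_x·x + p_y·x = M, so (5·p_x + 5·p_y)·x = 5·M.
Demand: x*(p_x,p_y,M) = 5·M/(5·p_x + 5·p_y), y* = 5·M/(5·p_x + 5·p_y).
Here 5·13.2 + 5·14.35 = 137.75, giving x* = 2.3593.

x* = 2.3593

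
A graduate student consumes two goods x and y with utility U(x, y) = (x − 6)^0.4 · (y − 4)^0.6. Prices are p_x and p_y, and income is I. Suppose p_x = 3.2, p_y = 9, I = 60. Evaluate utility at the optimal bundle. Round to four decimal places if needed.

MRS = (2/3)·(y−4)/(x−6). Tangency with p_x/p_y gives y−4 = (3/2)·(p_x/p_y)·(x−6).
After buying the subsistence bundle (6, 4), a share 0.4 of the remaining income goes to x: x* = 6 + 0.4·(I − 6p_x − 4p_y)/p_x.
Discretionary income = 60 − 6·3.2 − 4·9 = 4.8; x* = 6 + 0.4·4.8/3.2 = 6.6; y* = 4 + 0.6·4.8/9 = 4.32.
Utility at the optimum: U(6.6, 4.32) = 0.4115.

V = 0.4115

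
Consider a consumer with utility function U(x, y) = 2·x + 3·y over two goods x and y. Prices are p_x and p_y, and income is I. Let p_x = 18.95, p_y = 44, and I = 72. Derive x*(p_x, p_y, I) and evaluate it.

x gives more utility per dollar, so spend all income on x: x* = I/p_x, y* = 0.
Numerically: x* = 3.7995, y* = 0.

x* = 3.7995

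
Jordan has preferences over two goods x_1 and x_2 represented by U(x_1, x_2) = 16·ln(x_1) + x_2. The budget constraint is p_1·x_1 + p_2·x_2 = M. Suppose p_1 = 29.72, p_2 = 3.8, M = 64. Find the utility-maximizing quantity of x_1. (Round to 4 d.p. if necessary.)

x_1* = 2.0458

At the given prices: x_1* = 16·3.8/29.72 = 2.0458.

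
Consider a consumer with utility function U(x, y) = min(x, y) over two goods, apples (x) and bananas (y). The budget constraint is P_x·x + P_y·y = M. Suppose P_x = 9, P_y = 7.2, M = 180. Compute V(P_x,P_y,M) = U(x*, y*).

V = 11.1111

With perfect complements, no substitution: consume in ratio x:y = 1:1.
Budget: P_x·x + P_y·x = M, so (P_x + P_y)·x = M.
Demand: x*(P_x,P_y,M) = M/(P_x + P_y), y* = M/(P_x + P_y).
Here 9 + 7.2 = 16.2, giving x* = 11.1111 and y* = 11.1111.
Utility at the optimum: U(11.1111, 11.1111) = 11.1111.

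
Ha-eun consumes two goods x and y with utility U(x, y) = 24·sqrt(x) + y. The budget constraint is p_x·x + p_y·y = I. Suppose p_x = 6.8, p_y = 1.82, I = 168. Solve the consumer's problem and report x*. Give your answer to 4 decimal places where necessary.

Utility is quasi-linear in y; the FOC for x is 12/√x = p_x/p_y.
Thus x* = (12·p_y/p_x)² — independent of I — with the rest of income spent on y.
Plugging in: x* = (12·1.82/6.8)² = 10.3154.

x* = 10.3154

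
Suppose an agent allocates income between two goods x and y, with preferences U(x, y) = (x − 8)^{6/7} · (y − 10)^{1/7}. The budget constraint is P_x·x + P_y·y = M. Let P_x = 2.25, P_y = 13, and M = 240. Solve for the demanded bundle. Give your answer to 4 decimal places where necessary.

x* = 43.0476, y* = 11.011

MRS = 6·(y−10)/(x−8). Tangency with P_x/P_y gives y−10 = (1/6)·(P_x/P_y)·(x−8).
Substituting into the budget: x* = 8 + 6/7·(M − 8·P_x − 10·P_y)/P_x, and y* = 10 + 1/7·(…)/P_y.
Discretionary income = 240 − 8·2.25 − 10·13 = 92; x* = 8 + 6/7·92/2.25 = 43.0476; y* = 10 + 1/7·92/13 = 11.011.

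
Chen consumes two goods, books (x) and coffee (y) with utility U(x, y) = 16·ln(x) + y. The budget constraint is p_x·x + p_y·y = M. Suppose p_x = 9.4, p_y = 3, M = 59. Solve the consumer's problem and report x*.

x* = 5.1064

Set MRS = p_x/p_y: (16/x)/1 = p_x/p_y.
So x*(p_x,p_y) = 16·p_y/p_x, independent of income; and y* = (M − 16·p_y)/p_y.
At the given prices: x* = 16·3/9.4 = 5.1064.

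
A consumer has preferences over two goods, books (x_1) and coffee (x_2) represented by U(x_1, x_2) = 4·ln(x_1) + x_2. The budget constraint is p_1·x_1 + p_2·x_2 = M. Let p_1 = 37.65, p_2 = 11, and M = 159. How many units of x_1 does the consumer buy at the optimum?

So x_1*(p_1,p_2) = 4·p_2/p_1, independent of income; and x_2* = (M − 4·p_2)/p_2.
At the given prices: x_1* = 4·11/37.65 = 1.1687.

x_1* = 1.1687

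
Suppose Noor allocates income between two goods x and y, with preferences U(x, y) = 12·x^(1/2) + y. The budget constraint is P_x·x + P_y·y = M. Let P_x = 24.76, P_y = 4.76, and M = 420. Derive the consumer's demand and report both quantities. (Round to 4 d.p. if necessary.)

Set MRS = P_x/P_y: 6·x^(−1/2) = P_x/P_y.
Thus x* = (6·P_y/P_x)² — independent of M — with the rest of income spent on y.
Plugging in: x* = (6·4.76/24.76)² = 1.3305, y* = 81.3145.

x* = 1.3305, y* = 81.3145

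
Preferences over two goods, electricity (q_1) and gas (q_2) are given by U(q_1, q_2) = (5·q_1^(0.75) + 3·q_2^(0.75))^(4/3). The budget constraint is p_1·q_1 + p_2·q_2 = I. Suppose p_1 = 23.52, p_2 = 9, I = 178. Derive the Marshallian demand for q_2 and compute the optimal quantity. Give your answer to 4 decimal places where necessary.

MRS = MU_q_1/MU_q_2 = (5/3)·(q_2/q_1)^(0.25). Set equal to p_1/p_2.
Solve for the ratio: q_2/q_1 = [(3/5)·p_1/p_2]^(4).
Substitute q_2 = (q_2/q_1)·q_1 into the budget: q_1* = I/(p_1 + p_2·(q_2/q_1)).
Numerically q_2/q_1 = 6.044832, so q_1* = 178/(23.52 + 9·6.044832) = 2.2843 and q_2* = 6.044832·2.2843 = 13.8082.

q_2* = 13.8082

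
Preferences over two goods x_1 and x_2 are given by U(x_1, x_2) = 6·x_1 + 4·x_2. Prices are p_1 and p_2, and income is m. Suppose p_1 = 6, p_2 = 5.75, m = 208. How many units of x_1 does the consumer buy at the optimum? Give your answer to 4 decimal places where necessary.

x_1* = 34.6667

Perfect substitutes: compare marginal utility per dollar. 6/p_1 vs 4/p_2 → 1 vs 0.6957.
x_1 gives more utility per dollar, so spend all income on x_1: x_1* = m/p_1, x_2* = 0.
Numerically: x_1* = 34.6667, x_2* = 0.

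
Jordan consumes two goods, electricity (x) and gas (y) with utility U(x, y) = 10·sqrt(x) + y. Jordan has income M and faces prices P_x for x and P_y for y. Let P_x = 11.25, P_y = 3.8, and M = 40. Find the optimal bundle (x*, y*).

Solve: √x = 5·P_y/P_x, so x*(P_x,P_y) = (5·P_y/P_x)², and y* = (M − P_x·x*)/P_y.
Plugging in: x* = (5·3.8/11.25)² = 2.8523, y* = 2.0819.

x* = 2.8523, y* = 2.0819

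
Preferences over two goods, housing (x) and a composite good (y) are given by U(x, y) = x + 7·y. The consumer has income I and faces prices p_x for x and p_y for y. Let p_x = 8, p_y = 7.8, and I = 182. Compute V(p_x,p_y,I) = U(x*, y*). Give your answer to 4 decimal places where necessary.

V = 163.3333

Linear utility — the consumer picks whichever good has higher MU/price: 1/8 = 0.125 vs 7/7.8 = 0.8974.
y gives more utility per dollar, so spend all income on y: y* = I/p_y, x* = 0.
Numerically: x* = 0, y* = 23.3333.
Utility at the optimum: U(0, 23.3333) = 163.3333.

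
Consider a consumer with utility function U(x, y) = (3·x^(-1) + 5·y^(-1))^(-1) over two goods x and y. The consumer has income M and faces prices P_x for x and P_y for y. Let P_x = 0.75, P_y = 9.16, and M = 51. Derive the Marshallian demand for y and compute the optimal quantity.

MU_x ∝ 3·x^(-2), MU_y ∝ 5·y^(-2), so MRS = (3/5)·(y/x)^(2) = P_x/P_y.
Solve for the ratio: y/x = [(5/3)·P_x/P_y]^(0.5).
Substitute y = (y/x)·x into the budget: x* = M/(P_x + P_y·(y/x)).
Numerically y/x = 0.369409, so x* = 51/(0.75 + 9.16·0.369409) = 12.3374 and y* = 0.369409·12.3374 = 4.5575.

y* = 4.5575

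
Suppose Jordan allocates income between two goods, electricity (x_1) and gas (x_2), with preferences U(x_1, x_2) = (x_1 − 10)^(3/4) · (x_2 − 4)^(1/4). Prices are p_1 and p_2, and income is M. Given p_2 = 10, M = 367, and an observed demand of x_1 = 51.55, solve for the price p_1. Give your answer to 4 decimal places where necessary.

p_1 = 5

MRS = 3·(x_2−4)/(x_1−10). Tangency with p_1/p_2 gives x_2−4 = (1/3)·(p_1/p_2)·(x_1−10).
Substituting into the budget: x_1* = 10 + 0.75·(M − 10·p_1 − 4·p_2)/p_1, and x_2* = 4 + 0.25·(…)/p_2.
Set x_1* = 51.55 in the demand function and solve for p_1: p_1 = 5.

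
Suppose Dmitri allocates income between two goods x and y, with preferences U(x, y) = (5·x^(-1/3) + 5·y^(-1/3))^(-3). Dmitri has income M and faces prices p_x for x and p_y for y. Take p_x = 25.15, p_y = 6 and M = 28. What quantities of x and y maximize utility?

x* = 0.6553, y* = 1.9198

With the ratio pinned down, the budget gives x* = M/(p_x + p_y·(y/x)) and y* = (y/x)·x*.
Numerically y/x = 2.929477, so x* = 28/(25.15 + 6·2.929477) = 0.6553 and y* = 2.929477·0.6553 = 1.9198.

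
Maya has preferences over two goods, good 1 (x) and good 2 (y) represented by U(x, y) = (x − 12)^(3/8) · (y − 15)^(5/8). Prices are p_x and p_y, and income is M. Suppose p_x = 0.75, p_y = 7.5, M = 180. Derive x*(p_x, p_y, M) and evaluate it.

x* = 41.25

This is Cobb-Douglas in (x−12, y−15): tangency gives 0.375·p_y·(y−15) = 0.625·p_x·(x−12).
Substituting into the budget: x* = 12 + 0.375·(M − 12·p_x − 15·p_y)/p_x, and y* = 15 + 0.625·(…)/p_y.
Discretionary income = 180 − 12·0.75 − 15·7.5 = 58.5; x* = 12 + 0.375·58.5/0.75 = 41.25.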